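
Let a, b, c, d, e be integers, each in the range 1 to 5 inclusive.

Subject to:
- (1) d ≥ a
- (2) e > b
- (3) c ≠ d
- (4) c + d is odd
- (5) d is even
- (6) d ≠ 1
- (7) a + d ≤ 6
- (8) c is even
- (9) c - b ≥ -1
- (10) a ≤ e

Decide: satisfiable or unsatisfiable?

Unsatisfiable

Constraint 8 makes c even and constraint 5 makes d even, so c + d must be even. Constraint 4 says c + d is odd — contradiction.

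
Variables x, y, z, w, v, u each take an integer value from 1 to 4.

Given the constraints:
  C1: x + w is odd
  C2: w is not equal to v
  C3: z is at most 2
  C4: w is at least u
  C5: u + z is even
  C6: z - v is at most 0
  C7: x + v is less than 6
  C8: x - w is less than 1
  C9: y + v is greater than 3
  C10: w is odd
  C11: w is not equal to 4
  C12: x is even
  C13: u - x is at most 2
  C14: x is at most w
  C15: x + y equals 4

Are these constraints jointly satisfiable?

Satisfiable

Try x = 2, y = 2, z = 2, w = 3, v = 2, u = 2.
Check constraint 6: z - v = 0; constraint 7: x + v = 4. The remaining constraints are straightforward to verify.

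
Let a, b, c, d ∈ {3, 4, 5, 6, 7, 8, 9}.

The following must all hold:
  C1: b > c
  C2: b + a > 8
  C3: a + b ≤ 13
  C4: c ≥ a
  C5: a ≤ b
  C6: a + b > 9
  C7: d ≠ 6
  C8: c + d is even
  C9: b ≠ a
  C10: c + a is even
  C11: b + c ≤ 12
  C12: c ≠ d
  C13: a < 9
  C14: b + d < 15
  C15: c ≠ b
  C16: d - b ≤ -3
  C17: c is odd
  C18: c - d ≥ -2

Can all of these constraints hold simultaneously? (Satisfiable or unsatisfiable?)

Try a = 3, b = 8, c = 3, d = 5.
Check constraint 2: b + a = 11; constraint 3: a + b = 11; constraint 6: a + b = 11. The remaining constraints are straightforward to verify.

Satisfiable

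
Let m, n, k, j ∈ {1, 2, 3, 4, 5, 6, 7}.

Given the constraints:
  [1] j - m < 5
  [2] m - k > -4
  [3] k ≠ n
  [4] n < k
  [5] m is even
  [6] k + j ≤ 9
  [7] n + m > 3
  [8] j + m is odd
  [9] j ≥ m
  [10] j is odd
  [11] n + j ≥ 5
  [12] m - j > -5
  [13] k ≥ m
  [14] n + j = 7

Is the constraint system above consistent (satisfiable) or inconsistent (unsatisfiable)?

One satisfying assignment is m = 2, n = 2, k = 3, j = 5.
For the less obvious constraints — constraint 1: j - m = 3; constraint 2: m - k = -1 — and the others hold by inspection.

Satisfiable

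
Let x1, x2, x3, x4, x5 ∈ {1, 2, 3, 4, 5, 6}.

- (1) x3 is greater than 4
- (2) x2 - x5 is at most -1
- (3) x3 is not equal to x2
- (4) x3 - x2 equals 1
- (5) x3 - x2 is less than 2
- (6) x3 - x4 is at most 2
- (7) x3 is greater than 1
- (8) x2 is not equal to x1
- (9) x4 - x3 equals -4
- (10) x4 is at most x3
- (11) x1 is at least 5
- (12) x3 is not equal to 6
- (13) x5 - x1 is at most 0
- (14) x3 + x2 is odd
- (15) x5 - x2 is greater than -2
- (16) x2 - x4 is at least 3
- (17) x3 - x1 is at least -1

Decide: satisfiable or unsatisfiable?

Constraints 2, 6, 13, 16, and 17 give x4 − x3 ≥ -2, x3 − x1 ≥ -1, x1 − x5 ≥ 0, x5 − x2 ≥ 1, x2 − x4 ≥ 3.
Adding all 5 inequalities: the left sides telescope to 0, and the right sides sum to (-2) + (-1) + 0 + 1 + 3 = 1. So 0 ≥ 1, which is false.

Unsatisfiable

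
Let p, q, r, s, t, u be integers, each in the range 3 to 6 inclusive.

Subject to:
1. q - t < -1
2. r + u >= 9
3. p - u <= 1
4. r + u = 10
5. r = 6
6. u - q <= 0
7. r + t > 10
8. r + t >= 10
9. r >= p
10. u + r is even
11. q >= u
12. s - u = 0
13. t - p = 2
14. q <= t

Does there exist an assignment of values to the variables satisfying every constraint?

The assignment p = 4, q = 4, r = 6, s = 4, t = 6, u = 4 works:
  constraint 1 holds since q - t = -2.
  constraint 2 holds since r + u = 10.
  constraint 3 holds since p - u = 0.
The rest check out directly.

Satisfiable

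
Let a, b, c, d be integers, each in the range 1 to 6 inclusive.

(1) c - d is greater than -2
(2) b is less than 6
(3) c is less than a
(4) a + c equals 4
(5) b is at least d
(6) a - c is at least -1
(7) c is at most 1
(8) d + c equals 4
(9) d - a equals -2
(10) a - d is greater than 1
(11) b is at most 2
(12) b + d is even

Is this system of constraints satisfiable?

Unsatisfiable

From constraints 5 and 11: d ≤ b ≤ 2. From constraint 7: c ≤ 1. Hence d + c ≤ 3. But constraint 8 requires d + c = 4, and 4 > 3. Contradiction.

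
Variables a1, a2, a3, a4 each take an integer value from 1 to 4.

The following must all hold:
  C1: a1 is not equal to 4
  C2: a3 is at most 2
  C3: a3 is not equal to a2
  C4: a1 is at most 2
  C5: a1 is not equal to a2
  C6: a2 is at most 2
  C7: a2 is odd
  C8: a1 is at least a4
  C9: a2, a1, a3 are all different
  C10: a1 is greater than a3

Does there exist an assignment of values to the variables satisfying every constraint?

Constraints 2, 4, and 6 confine each of a2, a1, a3 to the 2 values {1, 2} (the domain already gives each ≥ 1).
Constraint 9 requires all 3 of them to be distinct, but only 2 values are available — impossible by the pigeonhole principle.

Unsatisfiable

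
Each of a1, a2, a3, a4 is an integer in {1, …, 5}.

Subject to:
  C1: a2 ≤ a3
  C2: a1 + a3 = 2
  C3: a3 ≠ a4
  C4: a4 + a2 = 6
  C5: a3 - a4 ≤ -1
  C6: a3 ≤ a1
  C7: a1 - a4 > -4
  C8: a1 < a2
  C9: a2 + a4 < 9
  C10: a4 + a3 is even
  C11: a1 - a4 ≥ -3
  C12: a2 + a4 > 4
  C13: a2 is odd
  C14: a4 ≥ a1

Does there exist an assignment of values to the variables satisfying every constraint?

Unsatisfiable

Constraints 1, 6, and 8 give a1 < a2, a2 ≤ a3, a3 ≤ a1. Chaining: a1 < a2 ≤ a3 ≤ a1, which forces a1 < a1 — impossible.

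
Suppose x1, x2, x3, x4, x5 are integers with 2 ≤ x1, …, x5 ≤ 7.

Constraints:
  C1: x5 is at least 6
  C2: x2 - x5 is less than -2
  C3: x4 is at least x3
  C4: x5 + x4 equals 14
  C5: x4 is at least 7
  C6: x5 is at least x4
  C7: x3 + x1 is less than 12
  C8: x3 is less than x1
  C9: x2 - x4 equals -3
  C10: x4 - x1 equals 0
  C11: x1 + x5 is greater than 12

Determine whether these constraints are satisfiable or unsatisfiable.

Satisfiable

One satisfying assignment is x1 = 7, x2 = 4, x3 = 2, x4 = 7, x5 = 7.
For the less obvious constraints — constraint 2: x2 - x5 = -3; constraint 4: x5 + x4 = 14 — and the others hold by inspection.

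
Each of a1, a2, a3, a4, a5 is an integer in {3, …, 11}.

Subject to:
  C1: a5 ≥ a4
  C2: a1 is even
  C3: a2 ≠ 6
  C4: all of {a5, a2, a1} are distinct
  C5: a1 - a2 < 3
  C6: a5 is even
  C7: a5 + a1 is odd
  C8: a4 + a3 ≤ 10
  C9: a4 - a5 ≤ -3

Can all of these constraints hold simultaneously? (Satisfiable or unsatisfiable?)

Constraint 6 makes a5 even and constraint 2 makes a1 even, so a5 + a1 must be even. Constraint 7 says a5 + a1 is odd — contradiction.

Unsatisfiable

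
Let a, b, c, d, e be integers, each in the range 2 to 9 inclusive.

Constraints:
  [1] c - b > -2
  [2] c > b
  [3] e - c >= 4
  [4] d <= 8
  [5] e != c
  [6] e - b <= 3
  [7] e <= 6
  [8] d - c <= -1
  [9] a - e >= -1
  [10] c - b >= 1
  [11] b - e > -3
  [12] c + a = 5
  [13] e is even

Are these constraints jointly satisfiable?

Unsatisfiable

Constraints 3, 6, and 10 give b − e ≥ -3, e − c ≥ 4, c − b ≥ 1.
Adding all 3 inequalities: the left sides telescope to 0, and the right sides sum to (-3) + 4 + 1 = 2. So 0 ≥ 2, which is false.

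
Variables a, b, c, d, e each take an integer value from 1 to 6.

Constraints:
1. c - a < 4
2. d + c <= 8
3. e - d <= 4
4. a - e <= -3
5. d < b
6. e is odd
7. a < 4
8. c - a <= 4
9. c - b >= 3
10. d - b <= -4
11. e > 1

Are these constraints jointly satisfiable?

Constraints 3, 4, 8, 9, and 10 give a − c ≥ -4, c − b ≥ 3, b − d ≥ 4, d − e ≥ -4, e − a ≥ 3.
Adding all 5 inequalities: the left sides telescope to 0, and the right sides sum to (-4) + 3 + 4 + (-4) + 3 = 2. So 0 ≥ 2, which is false.

Unsatisfiable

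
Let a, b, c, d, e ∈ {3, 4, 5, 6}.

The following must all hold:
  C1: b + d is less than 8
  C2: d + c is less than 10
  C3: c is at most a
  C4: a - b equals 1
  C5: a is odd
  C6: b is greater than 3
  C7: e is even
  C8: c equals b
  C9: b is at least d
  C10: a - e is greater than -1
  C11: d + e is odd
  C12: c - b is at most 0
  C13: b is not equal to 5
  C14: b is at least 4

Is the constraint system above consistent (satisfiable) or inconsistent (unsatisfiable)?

Satisfiable

One satisfying assignment is a = 5, b = 4, c = 4, d = 3, e = 4.
For the less obvious constraints — constraint 1: b + d = 7; constraint 2: d + c = 7 — and the others hold by inspection.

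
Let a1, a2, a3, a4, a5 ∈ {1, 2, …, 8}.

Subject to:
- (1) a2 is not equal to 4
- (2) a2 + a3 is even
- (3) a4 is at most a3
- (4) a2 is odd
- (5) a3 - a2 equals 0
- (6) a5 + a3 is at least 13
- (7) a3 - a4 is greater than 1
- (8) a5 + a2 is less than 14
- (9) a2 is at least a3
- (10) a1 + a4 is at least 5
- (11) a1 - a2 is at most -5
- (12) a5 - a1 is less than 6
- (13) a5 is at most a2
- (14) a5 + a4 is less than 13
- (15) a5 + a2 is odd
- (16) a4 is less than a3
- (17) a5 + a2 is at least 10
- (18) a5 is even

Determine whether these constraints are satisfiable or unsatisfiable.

The assignment a1 = 2, a2 = 7, a3 = 7, a4 = 5, a5 = 6 works:
  constraint 5 holds since a3 - a2 = 0.
  constraint 6 holds since a5 + a3 = 13.
  constraint 7 holds since a3 - a4 = 2.
The rest check out directly.

Satisfiable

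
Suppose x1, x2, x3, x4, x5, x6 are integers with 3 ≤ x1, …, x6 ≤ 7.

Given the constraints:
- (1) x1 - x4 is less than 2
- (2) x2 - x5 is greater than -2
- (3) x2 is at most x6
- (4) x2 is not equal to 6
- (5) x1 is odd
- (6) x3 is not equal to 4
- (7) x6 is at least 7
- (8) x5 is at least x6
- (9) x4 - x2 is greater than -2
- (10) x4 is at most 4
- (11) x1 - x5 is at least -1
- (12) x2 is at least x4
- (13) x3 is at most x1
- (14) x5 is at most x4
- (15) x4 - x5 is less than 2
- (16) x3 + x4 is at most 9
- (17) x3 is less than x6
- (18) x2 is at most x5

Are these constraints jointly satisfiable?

From constraints 7 and 8: x5 ≥ x6 and x6 ≥ 7, so x5 ≥ 7. From constraints 10 and 14: x5 ≤ x4 and x4 ≤ 4, so x5 ≤ 4. But 4 < 7, so no value of x5 works.

Unsatisfiable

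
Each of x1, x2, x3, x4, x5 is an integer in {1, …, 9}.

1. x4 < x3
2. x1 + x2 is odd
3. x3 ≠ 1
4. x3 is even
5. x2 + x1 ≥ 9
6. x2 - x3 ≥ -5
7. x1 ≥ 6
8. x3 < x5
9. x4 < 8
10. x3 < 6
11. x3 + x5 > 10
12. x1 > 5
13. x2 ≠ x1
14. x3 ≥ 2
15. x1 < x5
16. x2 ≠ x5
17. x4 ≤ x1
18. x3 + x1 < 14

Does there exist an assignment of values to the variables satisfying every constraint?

Satisfiable

One satisfying assignment is x1 = 8, x2 = 1, x3 = 4, x4 = 1, x5 = 9.
For the less obvious constraints — constraint 5: x2 + x1 = 9; constraint 6: x2 - x3 = -3 — and the others hold by inspection.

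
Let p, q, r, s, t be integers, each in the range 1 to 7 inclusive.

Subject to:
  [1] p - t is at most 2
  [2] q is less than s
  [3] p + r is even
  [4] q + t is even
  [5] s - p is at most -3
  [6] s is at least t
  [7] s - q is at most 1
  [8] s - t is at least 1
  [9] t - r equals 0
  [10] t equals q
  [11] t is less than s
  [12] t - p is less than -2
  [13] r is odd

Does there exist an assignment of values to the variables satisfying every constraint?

Constraints 1, 5, and 8 give p − s ≥ 3, s − t ≥ 1, t − p ≥ -2.
Adding all 3 inequalities: the left sides telescope to 0, and the right sides sum to 3 + 1 + (-2) = 2. So 0 ≥ 2, which is false.

Unsatisfiable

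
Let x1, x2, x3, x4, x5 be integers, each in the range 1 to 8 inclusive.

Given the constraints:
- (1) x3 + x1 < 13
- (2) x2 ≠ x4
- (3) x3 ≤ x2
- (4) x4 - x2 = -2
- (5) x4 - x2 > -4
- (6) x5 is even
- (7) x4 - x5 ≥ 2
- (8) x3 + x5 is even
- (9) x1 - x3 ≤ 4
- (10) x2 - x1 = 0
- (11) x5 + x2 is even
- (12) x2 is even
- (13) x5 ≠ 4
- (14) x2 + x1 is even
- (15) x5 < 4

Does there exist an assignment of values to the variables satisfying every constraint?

One satisfying assignment is x1 = 6, x2 = 6, x3 = 4, x4 = 4, x5 = 2.
For the less obvious constraints — constraint 1: x3 + x1 = 10; constraint 4: x4 - x2 = -2 — and the others hold by inspection.

Satisfiable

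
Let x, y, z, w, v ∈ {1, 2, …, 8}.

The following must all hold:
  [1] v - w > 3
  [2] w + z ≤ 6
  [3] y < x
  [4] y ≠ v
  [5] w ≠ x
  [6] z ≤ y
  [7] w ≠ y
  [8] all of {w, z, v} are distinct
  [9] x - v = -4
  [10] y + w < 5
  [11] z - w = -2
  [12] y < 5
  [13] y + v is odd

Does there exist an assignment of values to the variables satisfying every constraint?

Satisfiable

Take x = 4, y = 1, z = 1, w = 3, v = 8. Then constraint 1: v - w = 5; constraint 2: w + z = 4, and every other listed constraint is also met.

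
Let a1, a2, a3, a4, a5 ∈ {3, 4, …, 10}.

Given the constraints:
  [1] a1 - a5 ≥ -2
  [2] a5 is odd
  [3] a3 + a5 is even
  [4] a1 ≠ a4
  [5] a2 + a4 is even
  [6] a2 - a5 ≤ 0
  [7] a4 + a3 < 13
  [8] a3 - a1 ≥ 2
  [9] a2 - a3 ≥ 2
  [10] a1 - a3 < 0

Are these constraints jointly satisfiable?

Unsatisfiable

Constraints 1, 6, 8, and 9 give a5 − a2 ≥ 0, a2 − a3 ≥ 2, a3 − a1 ≥ 2, a1 − a5 ≥ -2.
Adding all 4 inequalities: the left sides telescope to 0, and the right sides sum to 0 + 2 + 2 + (-2) = 2. So 0 ≥ 2, which is false.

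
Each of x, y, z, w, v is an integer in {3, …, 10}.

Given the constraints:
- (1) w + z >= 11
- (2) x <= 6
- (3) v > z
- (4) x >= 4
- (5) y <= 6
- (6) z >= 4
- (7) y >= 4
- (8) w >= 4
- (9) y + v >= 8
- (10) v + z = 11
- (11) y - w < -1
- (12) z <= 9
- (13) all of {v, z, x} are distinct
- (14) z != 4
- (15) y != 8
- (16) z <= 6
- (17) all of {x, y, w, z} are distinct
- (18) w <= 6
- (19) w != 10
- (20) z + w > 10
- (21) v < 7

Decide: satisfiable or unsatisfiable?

Constraints 2, 4, 5, 6, 7, 8, 16, and 18 confine each of x, y, w, z to the 3 values {4, …, 6}.
Constraint 17 requires all 4 of them to be distinct, but only 3 values are available — impossible by the pigeonhole principle.

Unsatisfiable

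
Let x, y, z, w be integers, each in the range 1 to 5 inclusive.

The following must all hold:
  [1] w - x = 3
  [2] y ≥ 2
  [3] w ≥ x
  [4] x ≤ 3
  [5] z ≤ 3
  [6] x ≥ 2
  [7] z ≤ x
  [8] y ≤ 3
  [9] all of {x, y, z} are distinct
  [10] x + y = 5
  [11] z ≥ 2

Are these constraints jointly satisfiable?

Constraints 2, 4, 5, 6, 8, and 11 confine each of x, y, z to the 2 values {2, 3}.
Constraint 9 requires all 3 of them to be distinct, but only 2 values are available — impossible by the pigeonhole principle.

Unsatisfiable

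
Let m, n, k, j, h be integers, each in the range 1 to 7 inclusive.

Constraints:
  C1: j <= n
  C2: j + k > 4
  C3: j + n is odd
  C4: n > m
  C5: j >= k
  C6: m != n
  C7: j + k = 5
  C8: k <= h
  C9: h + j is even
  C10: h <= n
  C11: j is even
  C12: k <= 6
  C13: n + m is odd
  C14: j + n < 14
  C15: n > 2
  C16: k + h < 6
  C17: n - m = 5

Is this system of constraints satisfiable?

Take m = 2, n = 7, k = 1, j = 4, h = 2. Then constraint 2: j + k = 5; constraint 7: j + k = 5, and every other listed constraint is also met.

Satisfiable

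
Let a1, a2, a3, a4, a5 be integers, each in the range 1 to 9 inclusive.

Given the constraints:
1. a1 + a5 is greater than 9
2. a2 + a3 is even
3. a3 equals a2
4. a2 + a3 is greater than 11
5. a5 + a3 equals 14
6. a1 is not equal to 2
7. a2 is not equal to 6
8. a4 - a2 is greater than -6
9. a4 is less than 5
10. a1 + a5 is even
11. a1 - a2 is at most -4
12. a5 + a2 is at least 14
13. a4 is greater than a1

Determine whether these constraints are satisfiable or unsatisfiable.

Satisfiable

One satisfying assignment is a1 = 3, a2 = 7, a3 = 7, a4 = 4, a5 = 7.
For the less obvious constraints — constraint 1: a1 + a5 = 10; constraint 4: a2 + a3 = 14; constraint 5: a5 + a3 = 14 — and the others hold by inspection.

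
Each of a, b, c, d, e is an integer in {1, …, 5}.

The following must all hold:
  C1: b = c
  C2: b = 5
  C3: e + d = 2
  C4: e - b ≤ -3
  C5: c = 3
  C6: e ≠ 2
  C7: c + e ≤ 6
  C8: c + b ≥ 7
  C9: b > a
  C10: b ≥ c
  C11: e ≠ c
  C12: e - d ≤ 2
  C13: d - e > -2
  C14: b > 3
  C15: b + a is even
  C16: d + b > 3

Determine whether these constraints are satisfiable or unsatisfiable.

Unsatisfiable

Constraint 2 fixes b = 5 and constraint 5 fixes c = 3, but constraint 1 requires b = c. Since 5 ≠ 3, contradiction.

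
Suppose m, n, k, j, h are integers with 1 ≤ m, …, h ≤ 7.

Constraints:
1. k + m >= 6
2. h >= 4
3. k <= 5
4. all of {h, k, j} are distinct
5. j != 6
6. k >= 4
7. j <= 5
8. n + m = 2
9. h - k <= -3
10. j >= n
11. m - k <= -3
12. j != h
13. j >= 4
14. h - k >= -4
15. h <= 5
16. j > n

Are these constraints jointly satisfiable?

Constraints 2, 3, 6, 7, 13, and 15 confine each of h, k, j to the 2 values {4, 5}.
Constraint 4 requires all 3 of them to be distinct, but only 2 values are available — impossible by the pigeonhole principle.

Unsatisfiable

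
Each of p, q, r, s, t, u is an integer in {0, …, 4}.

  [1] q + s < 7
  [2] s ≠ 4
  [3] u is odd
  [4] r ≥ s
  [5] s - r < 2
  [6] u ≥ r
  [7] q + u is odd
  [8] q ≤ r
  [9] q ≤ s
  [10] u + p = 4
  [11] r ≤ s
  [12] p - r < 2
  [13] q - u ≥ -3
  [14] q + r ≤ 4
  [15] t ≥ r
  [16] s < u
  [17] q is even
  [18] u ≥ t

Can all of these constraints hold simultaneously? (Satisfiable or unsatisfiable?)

Try p = 1, q = 2, r = 2, s = 2, t = 2, u = 3.
Check constraint 1: q + s = 4; constraint 5: s - r = 0; constraint 10: u + p = 4. The remaining constraints are straightforward to verify.

Satisfiable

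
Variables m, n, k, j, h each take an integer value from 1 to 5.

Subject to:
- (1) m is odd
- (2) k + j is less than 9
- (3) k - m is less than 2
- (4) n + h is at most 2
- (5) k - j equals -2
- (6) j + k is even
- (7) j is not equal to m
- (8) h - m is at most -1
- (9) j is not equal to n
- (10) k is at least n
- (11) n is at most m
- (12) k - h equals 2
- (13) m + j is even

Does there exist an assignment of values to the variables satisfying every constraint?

Satisfiable

Setting (m, n, k, j, h) = (3, 1, 3, 5, 1) satisfies everything: constraint 2: k + j = 8; constraint 3: k - m = 0; constraint 4: n + h = 2, and the others follow.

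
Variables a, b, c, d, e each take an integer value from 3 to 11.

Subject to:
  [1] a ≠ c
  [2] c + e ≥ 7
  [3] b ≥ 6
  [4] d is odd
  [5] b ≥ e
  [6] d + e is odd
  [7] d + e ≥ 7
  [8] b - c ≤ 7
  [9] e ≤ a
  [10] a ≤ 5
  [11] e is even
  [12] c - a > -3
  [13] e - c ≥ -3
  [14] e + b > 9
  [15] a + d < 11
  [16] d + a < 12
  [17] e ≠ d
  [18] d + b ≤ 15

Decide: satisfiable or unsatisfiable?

Take a = 5, b = 8, c = 4, d = 5, e = 4. Then constraint 2: c + e = 8; constraint 7: d + e = 9, and every other listed constraint is also met.

Satisfiable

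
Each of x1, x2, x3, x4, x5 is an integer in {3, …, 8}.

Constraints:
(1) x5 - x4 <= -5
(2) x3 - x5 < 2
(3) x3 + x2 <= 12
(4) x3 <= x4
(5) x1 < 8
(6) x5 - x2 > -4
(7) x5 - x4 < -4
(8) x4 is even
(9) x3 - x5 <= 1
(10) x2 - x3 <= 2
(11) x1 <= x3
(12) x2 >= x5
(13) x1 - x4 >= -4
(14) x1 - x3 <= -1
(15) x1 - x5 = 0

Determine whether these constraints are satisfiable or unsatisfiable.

Constraints 1, 9, 13, and 14 give x5 − x3 ≥ -1, x3 − x1 ≥ 1, x1 − x4 ≥ -4, x4 − x5 ≥ 5.
Adding all 4 inequalities: the left sides telescope to 0, and the right sides sum to (-1) + 1 + (-4) + 5 = 1. So 0 ≥ 1, which is false.

Unsatisfiable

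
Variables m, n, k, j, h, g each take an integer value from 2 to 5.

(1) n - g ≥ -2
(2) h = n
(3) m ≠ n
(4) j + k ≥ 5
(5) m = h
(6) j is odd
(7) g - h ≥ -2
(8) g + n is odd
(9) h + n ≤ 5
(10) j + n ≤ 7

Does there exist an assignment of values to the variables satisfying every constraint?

Unsatisfiable

From constraints 2 and 5, m = h = n, so m = n. But constraint 3 says m ≠ n. Contradiction.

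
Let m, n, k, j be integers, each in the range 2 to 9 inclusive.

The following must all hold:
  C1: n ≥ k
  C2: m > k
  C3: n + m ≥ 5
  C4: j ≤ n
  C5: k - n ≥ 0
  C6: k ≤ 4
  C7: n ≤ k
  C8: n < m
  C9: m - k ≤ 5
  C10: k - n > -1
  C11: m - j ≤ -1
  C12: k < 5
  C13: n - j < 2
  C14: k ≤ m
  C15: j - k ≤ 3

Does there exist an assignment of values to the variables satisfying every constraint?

Unsatisfiable

Constraints 2, 4, 7, and 11 give j ≤ n, n ≤ k, k < m, m < j. Chaining: j ≤ n ≤ k < m < j, which forces j < j — impossible.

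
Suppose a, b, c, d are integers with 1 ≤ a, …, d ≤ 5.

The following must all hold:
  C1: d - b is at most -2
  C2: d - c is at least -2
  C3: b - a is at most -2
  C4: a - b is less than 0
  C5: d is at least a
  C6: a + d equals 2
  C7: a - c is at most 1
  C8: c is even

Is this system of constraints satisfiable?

Constraints 1, 2, 3, and 7 give a − b ≥ 2, b − d ≥ 2, d − c ≥ -2, c − a ≥ -1.
Adding all 4 inequalities: the left sides telescope to 0, and the right sides sum to 2 + 2 + (-2) + (-1) = 1. So 0 ≥ 1, which is false.

Unsatisfiable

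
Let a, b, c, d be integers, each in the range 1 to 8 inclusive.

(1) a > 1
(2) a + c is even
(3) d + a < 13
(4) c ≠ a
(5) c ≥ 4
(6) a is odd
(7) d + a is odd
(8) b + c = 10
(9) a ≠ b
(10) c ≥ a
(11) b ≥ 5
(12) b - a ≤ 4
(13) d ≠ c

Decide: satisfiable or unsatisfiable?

Try a = 3, b = 5, c = 5, d = 8.
Check constraint 3: d + a = 11; constraint 8: b + c = 10. The remaining constraints are straightforward to verify.

Satisfiable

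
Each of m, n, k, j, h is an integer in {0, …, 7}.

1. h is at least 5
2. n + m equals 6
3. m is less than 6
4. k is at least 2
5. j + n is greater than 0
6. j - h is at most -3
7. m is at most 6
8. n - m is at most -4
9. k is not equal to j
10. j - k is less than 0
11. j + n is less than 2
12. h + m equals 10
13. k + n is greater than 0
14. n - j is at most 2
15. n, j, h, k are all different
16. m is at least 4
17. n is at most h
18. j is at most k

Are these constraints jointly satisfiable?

Satisfiable

Setting (m, n, k, j, h) = (5, 1, 2, 0, 5) satisfies everything: constraint 2: n + m = 6; constraint 5: j + n = 1, and the others follow.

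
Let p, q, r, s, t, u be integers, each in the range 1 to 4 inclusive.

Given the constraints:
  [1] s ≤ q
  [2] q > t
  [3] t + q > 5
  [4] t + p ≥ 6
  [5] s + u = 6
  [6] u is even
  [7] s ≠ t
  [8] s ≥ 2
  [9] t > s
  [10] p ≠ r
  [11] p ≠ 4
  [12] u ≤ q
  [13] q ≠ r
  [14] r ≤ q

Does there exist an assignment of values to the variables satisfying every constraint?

Satisfiable

Take p = 3, q = 4, r = 2, s = 2, t = 3, u = 4. Then constraint 3: t + q = 7; constraint 4: t + p = 6, and every other listed constraint is also met.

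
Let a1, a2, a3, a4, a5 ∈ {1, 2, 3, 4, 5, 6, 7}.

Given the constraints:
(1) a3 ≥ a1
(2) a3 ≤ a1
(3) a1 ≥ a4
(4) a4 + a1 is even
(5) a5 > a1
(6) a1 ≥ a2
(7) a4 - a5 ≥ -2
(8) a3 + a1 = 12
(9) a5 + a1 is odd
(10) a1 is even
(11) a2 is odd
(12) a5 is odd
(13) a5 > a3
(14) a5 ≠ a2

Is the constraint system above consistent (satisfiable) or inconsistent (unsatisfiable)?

Setting (a1, a2, a3, a4, a5) = (6, 1, 6, 6, 7) satisfies everything: constraint 4: a4 + a1 = 12 is even; constraint 7: a4 - a5 = -1; constraint 8: a3 + a1 = 12, and the others follow.

Satisfiable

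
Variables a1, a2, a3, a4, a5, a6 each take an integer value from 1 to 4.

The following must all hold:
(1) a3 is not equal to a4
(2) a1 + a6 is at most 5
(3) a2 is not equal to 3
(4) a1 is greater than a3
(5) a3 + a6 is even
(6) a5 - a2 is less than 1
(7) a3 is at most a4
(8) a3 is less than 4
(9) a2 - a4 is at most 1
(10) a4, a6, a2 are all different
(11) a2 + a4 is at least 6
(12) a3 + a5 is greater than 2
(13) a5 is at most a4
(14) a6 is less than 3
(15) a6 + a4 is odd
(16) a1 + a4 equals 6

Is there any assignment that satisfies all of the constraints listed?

Try a1 = 2, a2 = 2, a3 = 1, a4 = 4, a5 = 2, a6 = 1.
Check constraint 2: a1 + a6 = 3; constraint 6: a5 - a2 = 0; constraint 9: a2 - a4 = -2. The remaining constraints are straightforward to verify.

Satisfiable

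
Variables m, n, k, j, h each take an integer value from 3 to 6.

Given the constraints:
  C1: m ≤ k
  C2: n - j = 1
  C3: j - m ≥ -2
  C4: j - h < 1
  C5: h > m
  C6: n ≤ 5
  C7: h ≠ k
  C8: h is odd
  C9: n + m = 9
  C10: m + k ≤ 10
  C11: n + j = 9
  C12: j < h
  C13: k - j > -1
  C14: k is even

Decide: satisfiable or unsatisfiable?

The assignment m = 4, n = 5, k = 4, j = 4, h = 5 works:
  constraint 2 holds since n - j = 1.
  constraint 3 holds since j - m = 0.
The rest check out directly.

Satisfiable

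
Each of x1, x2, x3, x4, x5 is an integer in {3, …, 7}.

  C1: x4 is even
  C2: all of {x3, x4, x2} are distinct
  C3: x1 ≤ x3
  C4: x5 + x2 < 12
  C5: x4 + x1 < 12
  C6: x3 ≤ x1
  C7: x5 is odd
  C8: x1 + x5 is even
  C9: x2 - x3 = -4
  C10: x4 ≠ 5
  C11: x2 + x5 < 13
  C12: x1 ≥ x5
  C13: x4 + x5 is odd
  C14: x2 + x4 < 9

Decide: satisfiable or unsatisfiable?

The assignment x1 = 7, x2 = 3, x3 = 7, x4 = 4, x5 = 7 works:
  constraint 4 holds since x5 + x2 = 10.
  constraint 5 holds since x4 + x1 = 11.
The rest check out directly.

Satisfiable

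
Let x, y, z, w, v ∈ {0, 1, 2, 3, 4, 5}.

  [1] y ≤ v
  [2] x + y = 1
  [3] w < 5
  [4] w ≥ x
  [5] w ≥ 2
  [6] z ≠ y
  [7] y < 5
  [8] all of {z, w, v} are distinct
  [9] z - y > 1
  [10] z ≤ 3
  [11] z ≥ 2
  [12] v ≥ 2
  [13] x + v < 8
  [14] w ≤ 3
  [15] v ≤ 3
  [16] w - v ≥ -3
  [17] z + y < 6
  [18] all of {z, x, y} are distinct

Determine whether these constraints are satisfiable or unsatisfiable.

Constraints 5, 10, 11, 12, 14, and 15 confine each of z, w, v to the 2 values {2, 3}.
Constraint 8 requires all 3 of them to be distinct, but only 2 values are available — impossible by the pigeonhole principle.

Unsatisfiable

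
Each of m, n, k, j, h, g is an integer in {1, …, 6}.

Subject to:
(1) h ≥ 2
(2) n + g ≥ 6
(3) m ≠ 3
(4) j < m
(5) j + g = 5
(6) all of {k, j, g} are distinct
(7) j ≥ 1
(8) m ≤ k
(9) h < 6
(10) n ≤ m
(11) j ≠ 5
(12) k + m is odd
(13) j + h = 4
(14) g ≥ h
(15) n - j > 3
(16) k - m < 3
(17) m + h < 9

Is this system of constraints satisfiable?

One satisfying assignment is m = 5, n = 5, k = 6, j = 1, h = 3, g = 4.
For the less obvious constraints — constraint 2: n + g = 9; constraint 5: j + g = 5 — and the others hold by inspection.

Satisfiable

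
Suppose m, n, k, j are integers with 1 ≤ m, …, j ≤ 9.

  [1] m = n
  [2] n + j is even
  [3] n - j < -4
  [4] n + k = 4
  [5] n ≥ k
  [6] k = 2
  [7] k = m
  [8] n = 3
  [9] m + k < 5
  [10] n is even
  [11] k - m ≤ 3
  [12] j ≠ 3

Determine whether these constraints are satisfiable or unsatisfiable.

Constraint 6 fixes k = 2 and constraint 8 fixes n = 3. Constraints 1 and 7 give k = m = n, so k = n. But 2 ≠ 3 — contradiction.

Unsatisfiable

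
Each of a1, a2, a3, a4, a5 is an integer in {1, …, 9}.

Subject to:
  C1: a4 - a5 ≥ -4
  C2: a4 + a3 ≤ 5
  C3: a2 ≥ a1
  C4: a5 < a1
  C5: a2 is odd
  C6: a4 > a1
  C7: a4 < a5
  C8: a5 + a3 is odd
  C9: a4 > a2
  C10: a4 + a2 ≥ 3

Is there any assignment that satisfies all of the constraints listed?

Unsatisfiable

Constraints 4, 6, and 7 give a4 < a5, a5 < a1, a1 < a4. Chaining: a4 < a5 < a1 < a4, which forces a4 < a4 — impossible.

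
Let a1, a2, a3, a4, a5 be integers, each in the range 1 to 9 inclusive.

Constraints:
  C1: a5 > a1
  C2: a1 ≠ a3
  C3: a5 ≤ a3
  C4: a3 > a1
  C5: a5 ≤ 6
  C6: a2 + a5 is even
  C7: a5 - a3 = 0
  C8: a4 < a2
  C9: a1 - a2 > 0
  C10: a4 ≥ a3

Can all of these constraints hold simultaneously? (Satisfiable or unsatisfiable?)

Unsatisfiable

Constraints 1, 3, 8, 9, and 10 give a5 ≤ a3, a3 ≤ a4, a4 < a2, a2 < a1, a1 < a5. Chaining: a5 ≤ a3 ≤ a4 < a2 < a1 < a5, which forces a5 < a5 — impossible.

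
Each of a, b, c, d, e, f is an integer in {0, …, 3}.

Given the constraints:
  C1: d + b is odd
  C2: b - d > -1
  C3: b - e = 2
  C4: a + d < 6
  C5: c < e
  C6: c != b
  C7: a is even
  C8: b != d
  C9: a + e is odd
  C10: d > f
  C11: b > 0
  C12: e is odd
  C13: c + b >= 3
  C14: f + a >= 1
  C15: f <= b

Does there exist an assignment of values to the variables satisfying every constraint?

Satisfiable

One satisfying assignment is a = 2, b = 3, c = 0, d = 2, e = 1, f = 1.
For the less obvious constraints — constraint 2: b - d = 1; constraint 3: b - e = 2; constraint 4: a + d = 4 — and the others hold by inspection.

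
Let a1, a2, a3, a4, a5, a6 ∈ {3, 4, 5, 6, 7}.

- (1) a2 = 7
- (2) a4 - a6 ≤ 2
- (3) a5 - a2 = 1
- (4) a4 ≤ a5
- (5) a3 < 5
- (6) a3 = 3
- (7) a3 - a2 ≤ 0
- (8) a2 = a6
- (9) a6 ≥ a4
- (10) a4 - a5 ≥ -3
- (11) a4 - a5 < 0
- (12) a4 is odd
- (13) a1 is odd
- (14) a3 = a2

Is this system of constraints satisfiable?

Constraint 6 fixes a3 = 3 and constraint 1 fixes a2 = 7, but constraint 14 requires a3 = a2. Since 3 ≠ 7, contradiction.

Unsatisfiable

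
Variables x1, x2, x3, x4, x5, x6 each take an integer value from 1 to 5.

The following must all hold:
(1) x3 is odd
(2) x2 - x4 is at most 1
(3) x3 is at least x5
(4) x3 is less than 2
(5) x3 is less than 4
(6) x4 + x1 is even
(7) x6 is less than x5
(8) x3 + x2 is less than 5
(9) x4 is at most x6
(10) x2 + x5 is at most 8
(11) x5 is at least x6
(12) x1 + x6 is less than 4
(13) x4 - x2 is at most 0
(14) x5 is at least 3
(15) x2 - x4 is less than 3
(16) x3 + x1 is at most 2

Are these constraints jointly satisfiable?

Unsatisfiable

From constraints 3 and 14: x3 ≥ x5 and x5 ≥ 3, so x3 ≥ 3. From constraint 4: x3 ≤ 1. But 1 < 3, so no value of x3 works.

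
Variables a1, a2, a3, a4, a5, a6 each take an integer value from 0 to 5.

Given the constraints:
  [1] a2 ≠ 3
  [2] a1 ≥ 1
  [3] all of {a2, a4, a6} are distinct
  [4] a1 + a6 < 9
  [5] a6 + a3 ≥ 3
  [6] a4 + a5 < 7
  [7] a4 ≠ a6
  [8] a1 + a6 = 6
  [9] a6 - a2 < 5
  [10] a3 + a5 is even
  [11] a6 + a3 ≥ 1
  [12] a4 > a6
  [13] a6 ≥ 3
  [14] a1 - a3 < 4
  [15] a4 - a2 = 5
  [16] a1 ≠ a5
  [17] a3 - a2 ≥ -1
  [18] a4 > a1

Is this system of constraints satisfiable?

Satisfiable

The assignment a1 = 2, a2 = 0, a3 = 0, a4 = 5, a5 = 0, a6 = 4 works:
  constraint 4 holds since a1 + a6 = 6.
  constraint 5 holds since a6 + a3 = 4.
  constraint 6 holds since a4 + a5 = 5.
The rest check out directly.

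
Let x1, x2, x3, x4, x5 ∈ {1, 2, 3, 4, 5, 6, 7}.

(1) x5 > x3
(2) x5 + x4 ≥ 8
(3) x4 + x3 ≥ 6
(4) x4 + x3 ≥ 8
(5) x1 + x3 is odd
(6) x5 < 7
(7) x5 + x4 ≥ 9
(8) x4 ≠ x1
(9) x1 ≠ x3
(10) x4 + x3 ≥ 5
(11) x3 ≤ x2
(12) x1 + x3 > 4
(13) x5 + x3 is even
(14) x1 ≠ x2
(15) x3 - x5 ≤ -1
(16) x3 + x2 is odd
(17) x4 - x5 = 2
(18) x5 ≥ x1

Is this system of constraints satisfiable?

Satisfiable

The assignment x1 = 3, x2 = 7, x3 = 2, x4 = 6, x5 = 4 works:
  constraint 2 holds since x5 + x4 = 10.
  constraint 3 holds since x4 + x3 = 8.
  constraint 4 holds since x4 + x3 = 8.
The rest check out directly.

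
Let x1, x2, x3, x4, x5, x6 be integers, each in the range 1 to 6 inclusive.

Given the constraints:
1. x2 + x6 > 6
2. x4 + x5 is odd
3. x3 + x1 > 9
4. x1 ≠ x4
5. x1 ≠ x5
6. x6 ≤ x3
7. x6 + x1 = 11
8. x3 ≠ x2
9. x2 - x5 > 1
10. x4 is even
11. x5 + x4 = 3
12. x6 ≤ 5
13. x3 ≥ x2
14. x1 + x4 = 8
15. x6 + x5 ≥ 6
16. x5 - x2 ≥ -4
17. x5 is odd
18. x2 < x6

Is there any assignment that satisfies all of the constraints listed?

Satisfiable

The assignment x1 = 6, x2 = 4, x3 = 6, x4 = 2, x5 = 1, x6 = 5 works:
  constraint 1 holds since x2 + x6 = 9.
  constraint 3 holds since x3 + x1 = 12.
The rest check out directly.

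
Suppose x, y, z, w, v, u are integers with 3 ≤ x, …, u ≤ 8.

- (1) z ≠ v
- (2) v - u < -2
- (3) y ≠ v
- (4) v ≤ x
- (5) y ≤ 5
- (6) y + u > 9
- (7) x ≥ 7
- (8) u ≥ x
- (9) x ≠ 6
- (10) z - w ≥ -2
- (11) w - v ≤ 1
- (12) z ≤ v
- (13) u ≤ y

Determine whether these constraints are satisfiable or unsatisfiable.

From constraints 7 and 8: u ≥ x and x ≥ 7, so u ≥ 7. From constraints 5 and 13: u ≤ y and y ≤ 5, so u ≤ 5. But 5 < 7, so no value of u works.

Unsatisfiable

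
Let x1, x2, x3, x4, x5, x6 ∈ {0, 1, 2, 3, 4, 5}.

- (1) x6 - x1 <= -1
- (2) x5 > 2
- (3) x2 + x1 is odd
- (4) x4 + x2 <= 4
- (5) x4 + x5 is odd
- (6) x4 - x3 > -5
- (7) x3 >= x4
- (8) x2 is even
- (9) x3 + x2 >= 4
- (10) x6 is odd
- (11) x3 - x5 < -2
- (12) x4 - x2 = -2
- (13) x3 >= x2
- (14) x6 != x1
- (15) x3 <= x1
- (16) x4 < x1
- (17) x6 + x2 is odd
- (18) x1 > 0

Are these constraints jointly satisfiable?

Satisfiable

Setting (x1, x2, x3, x4, x5, x6) = (5, 2, 2, 0, 5, 1) satisfies everything: constraint 1: x6 - x1 = -4; constraint 4: x4 + x2 = 2; constraint 6: x4 - x3 = -2, and the others follow.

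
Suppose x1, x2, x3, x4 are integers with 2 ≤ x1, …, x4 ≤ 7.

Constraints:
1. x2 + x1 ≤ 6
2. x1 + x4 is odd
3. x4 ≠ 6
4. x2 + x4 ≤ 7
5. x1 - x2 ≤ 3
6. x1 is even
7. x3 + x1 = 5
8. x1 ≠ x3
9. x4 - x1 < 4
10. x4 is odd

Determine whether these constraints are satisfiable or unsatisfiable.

Satisfiable

Take x1 = 2, x2 = 2, x3 = 3, x4 = 3. Then constraint 1: x2 + x1 = 4; constraint 4: x2 + x4 = 5, and every other listed constraint is also met.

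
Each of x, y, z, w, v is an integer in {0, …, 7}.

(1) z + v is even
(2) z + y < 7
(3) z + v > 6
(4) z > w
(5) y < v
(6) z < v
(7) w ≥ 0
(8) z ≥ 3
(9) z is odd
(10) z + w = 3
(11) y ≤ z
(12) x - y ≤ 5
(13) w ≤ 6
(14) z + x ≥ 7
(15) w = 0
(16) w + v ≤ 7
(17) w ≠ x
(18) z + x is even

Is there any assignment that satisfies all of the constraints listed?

One satisfying assignment is x = 5, y = 3, z = 3, w = 0, v = 5.
For the less obvious constraints — constraint 2: z + y = 6; constraint 3: z + v = 8 — and the others hold by inspection.

Satisfiable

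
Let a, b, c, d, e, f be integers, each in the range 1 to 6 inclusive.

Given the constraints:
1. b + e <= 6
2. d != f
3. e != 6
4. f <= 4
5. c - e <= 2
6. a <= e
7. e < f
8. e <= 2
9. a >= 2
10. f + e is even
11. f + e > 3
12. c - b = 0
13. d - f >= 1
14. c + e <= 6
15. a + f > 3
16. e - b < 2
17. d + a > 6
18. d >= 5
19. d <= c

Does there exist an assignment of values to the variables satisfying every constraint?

Unsatisfiable

From constraints 18 and 19: c ≥ d ≥ 5. From constraints 6 and 9: e ≥ a ≥ 2. Hence c + e ≥ 7. But constraint 14 requires c + e ≤ 6, and 6 < 7. Contradiction.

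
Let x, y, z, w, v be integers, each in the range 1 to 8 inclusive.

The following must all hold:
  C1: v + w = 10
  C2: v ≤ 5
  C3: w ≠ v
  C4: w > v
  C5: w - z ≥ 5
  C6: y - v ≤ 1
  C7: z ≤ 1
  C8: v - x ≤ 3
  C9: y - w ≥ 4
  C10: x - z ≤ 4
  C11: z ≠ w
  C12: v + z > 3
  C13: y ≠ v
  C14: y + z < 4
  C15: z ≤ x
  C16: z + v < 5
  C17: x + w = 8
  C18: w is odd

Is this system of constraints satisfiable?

Constraints 5, 6, 8, 9, and 10 give w − z ≥ 5, z − x ≥ -4, x − v ≥ -3, v − y ≥ -1, y − w ≥ 4.
Adding all 5 inequalities: the left sides telescope to 0, and the right sides sum to 5 + (-4) + (-3) + (-1) + 4 = 1. So 0 ≥ 1, which is false.

Unsatisfiable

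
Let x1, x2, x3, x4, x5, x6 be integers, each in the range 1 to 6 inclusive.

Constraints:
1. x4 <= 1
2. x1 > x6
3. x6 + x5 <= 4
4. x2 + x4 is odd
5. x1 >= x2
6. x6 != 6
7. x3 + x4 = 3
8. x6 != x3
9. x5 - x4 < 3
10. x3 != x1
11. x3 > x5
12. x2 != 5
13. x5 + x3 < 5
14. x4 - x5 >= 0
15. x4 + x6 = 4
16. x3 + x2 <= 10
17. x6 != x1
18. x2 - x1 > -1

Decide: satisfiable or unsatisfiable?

Satisfiable

One satisfying assignment is x1 = 6, x2 = 6, x3 = 2, x4 = 1, x5 = 1, x6 = 3.
For the less obvious constraints — constraint 3: x6 + x5 = 4; constraint 7: x3 + x4 = 3; constraint 9: x5 - x4 = 0 — and the others hold by inspection.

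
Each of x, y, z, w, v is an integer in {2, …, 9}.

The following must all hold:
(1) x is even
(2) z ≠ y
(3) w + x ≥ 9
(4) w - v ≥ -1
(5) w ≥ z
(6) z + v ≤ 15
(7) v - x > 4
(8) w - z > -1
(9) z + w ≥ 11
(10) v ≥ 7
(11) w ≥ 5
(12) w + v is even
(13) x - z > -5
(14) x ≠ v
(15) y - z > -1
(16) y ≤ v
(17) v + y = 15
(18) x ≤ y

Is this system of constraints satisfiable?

Satisfiable

Take x = 2, y = 7, z = 6, w = 8, v = 8. Then constraint 3: w + x = 10; constraint 4: w - v = 0, and every other listed constraint is also met.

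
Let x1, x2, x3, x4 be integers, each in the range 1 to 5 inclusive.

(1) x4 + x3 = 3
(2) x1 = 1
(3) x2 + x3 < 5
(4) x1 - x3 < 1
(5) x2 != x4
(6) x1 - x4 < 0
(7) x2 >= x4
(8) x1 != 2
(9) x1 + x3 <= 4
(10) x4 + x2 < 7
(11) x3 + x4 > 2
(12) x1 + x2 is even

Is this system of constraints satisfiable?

Setting (x1, x2, x3, x4) = (1, 3, 1, 2) satisfies everything: constraint 1: x4 + x3 = 3; constraint 3: x2 + x3 = 4, and the others follow.

Satisfiable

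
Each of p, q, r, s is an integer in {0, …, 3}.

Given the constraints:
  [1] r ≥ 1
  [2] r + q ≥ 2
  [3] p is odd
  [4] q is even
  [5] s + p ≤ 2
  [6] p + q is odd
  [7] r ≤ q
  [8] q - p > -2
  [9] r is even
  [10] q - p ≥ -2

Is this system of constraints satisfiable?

Try p = 1, q = 2, r = 2, s = 1.
Check constraint 2: r + q = 4; constraint 5: s + p = 2; constraint 8: q - p = 1. The remaining constraints are straightforward to verify.

Satisfiable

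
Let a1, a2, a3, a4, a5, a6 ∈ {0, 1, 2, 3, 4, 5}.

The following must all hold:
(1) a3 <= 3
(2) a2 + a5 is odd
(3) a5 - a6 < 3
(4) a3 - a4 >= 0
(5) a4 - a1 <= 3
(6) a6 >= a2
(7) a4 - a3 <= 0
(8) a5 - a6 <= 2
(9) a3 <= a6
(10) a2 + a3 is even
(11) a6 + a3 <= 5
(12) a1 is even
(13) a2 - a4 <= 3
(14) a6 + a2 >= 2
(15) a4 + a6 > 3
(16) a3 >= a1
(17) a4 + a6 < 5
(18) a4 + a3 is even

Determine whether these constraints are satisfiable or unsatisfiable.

Satisfiable

The assignment a1 = 0, a2 = 0, a3 = 0, a4 = 0, a5 = 5, a6 = 4 works:
  constraint 3 holds since a5 - a6 = 1.
  constraint 4 holds since a3 - a4 = 0.
The rest check out directly.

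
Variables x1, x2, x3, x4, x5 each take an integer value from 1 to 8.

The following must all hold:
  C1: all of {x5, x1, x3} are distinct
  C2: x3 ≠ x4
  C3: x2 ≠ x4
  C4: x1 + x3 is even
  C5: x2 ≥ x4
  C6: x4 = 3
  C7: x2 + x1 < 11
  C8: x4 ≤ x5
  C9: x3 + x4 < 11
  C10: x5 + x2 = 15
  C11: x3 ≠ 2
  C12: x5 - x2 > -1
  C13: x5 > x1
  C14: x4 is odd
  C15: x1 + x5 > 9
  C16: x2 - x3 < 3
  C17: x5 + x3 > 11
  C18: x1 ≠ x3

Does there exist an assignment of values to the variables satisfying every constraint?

Satisfiable

Setting (x1, x2, x3, x4, x5) = (2, 7, 6, 3, 8) satisfies everything: constraint 7: x2 + x1 = 9; constraint 9: x3 + x4 = 9; constraint 10: x5 + x2 = 15, and the others follow.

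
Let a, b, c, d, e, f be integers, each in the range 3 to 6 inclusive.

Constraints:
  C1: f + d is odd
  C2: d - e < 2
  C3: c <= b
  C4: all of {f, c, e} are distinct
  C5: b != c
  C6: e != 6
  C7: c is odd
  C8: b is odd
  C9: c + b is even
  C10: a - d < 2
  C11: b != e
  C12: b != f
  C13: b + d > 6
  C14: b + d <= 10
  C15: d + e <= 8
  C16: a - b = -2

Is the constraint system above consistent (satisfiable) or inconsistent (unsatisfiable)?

Satisfiable

One satisfying assignment is a = 3, b = 5, c = 3, d = 3, e = 4, f = 6.
For the less obvious constraints — constraint 2: d - e = -1; constraint 10: a - d = 0 — and the others hold by inspection.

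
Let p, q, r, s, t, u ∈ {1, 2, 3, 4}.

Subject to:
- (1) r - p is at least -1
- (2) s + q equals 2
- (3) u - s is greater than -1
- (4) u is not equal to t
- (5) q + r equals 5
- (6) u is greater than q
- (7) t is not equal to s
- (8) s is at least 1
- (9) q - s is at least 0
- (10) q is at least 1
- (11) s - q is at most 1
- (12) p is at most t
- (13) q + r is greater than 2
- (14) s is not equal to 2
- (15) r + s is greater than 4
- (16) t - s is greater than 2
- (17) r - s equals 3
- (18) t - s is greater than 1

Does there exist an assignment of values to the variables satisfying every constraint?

Satisfiable

Setting (p, q, r, s, t, u) = (2, 1, 4, 1, 4, 2) satisfies everything: constraint 1: r - p = 2; constraint 2: s + q = 2, and the others follow.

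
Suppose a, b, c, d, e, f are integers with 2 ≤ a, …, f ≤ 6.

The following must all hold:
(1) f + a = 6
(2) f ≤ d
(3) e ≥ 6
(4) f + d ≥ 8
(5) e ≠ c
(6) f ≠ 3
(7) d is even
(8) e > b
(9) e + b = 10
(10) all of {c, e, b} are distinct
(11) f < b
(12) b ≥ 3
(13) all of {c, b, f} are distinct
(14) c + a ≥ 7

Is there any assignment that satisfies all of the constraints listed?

Satisfiable

Take a = 4, b = 4, c = 5, d = 6, e = 6, f = 2. Then constraint 1: f + a = 6; constraint 4: f + d = 8, and every other listed constraint is also met.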